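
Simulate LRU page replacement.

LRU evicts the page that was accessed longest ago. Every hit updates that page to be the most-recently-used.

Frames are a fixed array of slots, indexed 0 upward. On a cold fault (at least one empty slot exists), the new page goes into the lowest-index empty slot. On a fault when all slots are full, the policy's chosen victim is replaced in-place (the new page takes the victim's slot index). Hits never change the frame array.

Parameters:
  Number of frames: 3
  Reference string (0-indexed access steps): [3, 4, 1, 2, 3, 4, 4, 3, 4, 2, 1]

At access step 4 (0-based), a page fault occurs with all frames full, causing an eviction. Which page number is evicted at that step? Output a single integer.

Answer: 4

Derivation:
Step 0: ref 3 -> FAULT, frames=[3,-,-]
Step 1: ref 4 -> FAULT, frames=[3,4,-]
Step 2: ref 1 -> FAULT, frames=[3,4,1]
Step 3: ref 2 -> FAULT, evict 3, frames=[2,4,1]
Step 4: ref 3 -> FAULT, evict 4, frames=[2,3,1]
At step 4: evicted page 4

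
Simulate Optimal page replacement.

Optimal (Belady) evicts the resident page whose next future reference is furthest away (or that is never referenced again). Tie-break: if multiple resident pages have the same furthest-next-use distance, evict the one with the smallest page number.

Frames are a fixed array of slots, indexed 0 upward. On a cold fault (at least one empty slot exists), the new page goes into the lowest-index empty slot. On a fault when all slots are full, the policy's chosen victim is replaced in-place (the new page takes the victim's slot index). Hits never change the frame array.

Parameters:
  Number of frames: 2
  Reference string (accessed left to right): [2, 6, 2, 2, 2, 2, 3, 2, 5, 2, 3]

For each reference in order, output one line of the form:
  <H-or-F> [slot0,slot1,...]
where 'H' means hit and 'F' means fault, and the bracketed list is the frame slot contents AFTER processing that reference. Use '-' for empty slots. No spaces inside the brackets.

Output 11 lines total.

F [2,-]
F [2,6]
H [2,6]
H [2,6]
H [2,6]
H [2,6]
F [2,3]
H [2,3]
F [2,5]
H [2,5]
F [3,5]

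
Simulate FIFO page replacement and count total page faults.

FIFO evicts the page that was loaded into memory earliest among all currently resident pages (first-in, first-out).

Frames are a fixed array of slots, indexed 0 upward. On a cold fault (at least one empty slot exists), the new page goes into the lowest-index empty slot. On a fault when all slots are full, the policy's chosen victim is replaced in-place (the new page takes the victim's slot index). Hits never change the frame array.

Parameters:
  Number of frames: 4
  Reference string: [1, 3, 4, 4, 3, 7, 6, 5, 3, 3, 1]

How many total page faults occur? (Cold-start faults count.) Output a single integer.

Answer: 8

Derivation:
Step 0: ref 1 → FAULT, frames=[1,-,-,-]
Step 1: ref 3 → FAULT, frames=[1,3,-,-]
Step 2: ref 4 → FAULT, frames=[1,3,4,-]
Step 3: ref 4 → HIT, frames=[1,3,4,-]
Step 4: ref 3 → HIT, frames=[1,3,4,-]
Step 5: ref 7 → FAULT, frames=[1,3,4,7]
Step 6: ref 6 → FAULT (evict 1), frames=[6,3,4,7]
Step 7: ref 5 → FAULT (evict 3), frames=[6,5,4,7]
Step 8: ref 3 → FAULT (evict 4), frames=[6,5,3,7]
Step 9: ref 3 → HIT, frames=[6,5,3,7]
Step 10: ref 1 → FAULT (evict 7), frames=[6,5,3,1]
Total faults: 8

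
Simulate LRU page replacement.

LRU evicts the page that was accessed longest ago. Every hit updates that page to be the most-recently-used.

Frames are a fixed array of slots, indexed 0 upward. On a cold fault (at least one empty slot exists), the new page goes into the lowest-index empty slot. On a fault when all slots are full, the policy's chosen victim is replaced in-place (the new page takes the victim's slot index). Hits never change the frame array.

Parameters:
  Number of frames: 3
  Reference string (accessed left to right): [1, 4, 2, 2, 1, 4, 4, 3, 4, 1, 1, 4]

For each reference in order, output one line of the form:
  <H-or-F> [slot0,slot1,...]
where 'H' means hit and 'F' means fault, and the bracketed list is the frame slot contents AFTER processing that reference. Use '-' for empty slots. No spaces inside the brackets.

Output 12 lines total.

F [1,-,-]
F [1,4,-]
F [1,4,2]
H [1,4,2]
H [1,4,2]
H [1,4,2]
H [1,4,2]
F [1,4,3]
H [1,4,3]
H [1,4,3]
H [1,4,3]
H [1,4,3]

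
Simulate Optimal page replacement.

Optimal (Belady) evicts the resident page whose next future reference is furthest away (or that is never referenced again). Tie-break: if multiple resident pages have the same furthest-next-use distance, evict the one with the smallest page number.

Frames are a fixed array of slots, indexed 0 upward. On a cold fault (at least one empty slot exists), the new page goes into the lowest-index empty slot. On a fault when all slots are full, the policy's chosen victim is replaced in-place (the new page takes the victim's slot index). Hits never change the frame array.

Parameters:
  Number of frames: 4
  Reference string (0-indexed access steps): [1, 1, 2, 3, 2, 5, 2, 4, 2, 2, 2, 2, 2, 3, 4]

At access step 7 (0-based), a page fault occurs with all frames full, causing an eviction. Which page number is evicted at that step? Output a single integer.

Answer: 1

Derivation:
Step 0: ref 1 -> FAULT, frames=[1,-,-,-]
Step 1: ref 1 -> HIT, frames=[1,-,-,-]
Step 2: ref 2 -> FAULT, frames=[1,2,-,-]
Step 3: ref 3 -> FAULT, frames=[1,2,3,-]
Step 4: ref 2 -> HIT, frames=[1,2,3,-]
Step 5: ref 5 -> FAULT, frames=[1,2,3,5]
Step 6: ref 2 -> HIT, frames=[1,2,3,5]
Step 7: ref 4 -> FAULT, evict 1, frames=[4,2,3,5]
At step 7: evicted page 1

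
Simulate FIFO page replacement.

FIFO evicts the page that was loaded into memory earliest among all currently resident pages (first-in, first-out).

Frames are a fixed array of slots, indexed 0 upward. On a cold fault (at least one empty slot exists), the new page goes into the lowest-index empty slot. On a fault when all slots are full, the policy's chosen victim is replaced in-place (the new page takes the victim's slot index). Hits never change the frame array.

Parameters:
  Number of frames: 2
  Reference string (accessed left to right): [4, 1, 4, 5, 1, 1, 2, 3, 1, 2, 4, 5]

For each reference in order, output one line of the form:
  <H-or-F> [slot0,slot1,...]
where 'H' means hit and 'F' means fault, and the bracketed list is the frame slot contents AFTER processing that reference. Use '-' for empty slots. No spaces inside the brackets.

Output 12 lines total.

F [4,-]
F [4,1]
H [4,1]
F [5,1]
H [5,1]
H [5,1]
F [5,2]
F [3,2]
F [3,1]
F [2,1]
F [2,4]
F [5,4]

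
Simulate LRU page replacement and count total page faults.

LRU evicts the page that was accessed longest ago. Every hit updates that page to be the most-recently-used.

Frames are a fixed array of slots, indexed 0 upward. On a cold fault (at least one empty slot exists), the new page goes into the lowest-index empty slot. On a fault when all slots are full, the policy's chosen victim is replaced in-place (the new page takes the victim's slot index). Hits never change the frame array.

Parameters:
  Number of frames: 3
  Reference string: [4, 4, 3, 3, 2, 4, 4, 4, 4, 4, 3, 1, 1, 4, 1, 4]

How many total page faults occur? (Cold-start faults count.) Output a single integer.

Answer: 4

Derivation:
Step 0: ref 4 → FAULT, frames=[4,-,-]
Step 1: ref 4 → HIT, frames=[4,-,-]
Step 2: ref 3 → FAULT, frames=[4,3,-]
Step 3: ref 3 → HIT, frames=[4,3,-]
Step 4: ref 2 → FAULT, frames=[4,3,2]
Step 5: ref 4 → HIT, frames=[4,3,2]
Step 6: ref 4 → HIT, frames=[4,3,2]
Step 7: ref 4 → HIT, frames=[4,3,2]
Step 8: ref 4 → HIT, frames=[4,3,2]
Step 9: ref 4 → HIT, frames=[4,3,2]
Step 10: ref 3 → HIT, frames=[4,3,2]
Step 11: ref 1 → FAULT (evict 2), frames=[4,3,1]
Step 12: ref 1 → HIT, frames=[4,3,1]
Step 13: ref 4 → HIT, frames=[4,3,1]
Step 14: ref 1 → HIT, frames=[4,3,1]
Step 15: ref 4 → HIT, frames=[4,3,1]
Total faults: 4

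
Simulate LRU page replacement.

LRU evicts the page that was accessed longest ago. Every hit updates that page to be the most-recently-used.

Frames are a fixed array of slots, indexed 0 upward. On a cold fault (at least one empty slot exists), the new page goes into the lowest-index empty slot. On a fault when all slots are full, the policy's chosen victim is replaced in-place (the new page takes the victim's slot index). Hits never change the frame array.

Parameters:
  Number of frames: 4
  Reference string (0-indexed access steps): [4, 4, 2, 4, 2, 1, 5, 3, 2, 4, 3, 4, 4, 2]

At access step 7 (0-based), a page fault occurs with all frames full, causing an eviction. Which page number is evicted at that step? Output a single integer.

Answer: 4

Derivation:
Step 0: ref 4 -> FAULT, frames=[4,-,-,-]
Step 1: ref 4 -> HIT, frames=[4,-,-,-]
Step 2: ref 2 -> FAULT, frames=[4,2,-,-]
Step 3: ref 4 -> HIT, frames=[4,2,-,-]
Step 4: ref 2 -> HIT, frames=[4,2,-,-]
Step 5: ref 1 -> FAULT, frames=[4,2,1,-]
Step 6: ref 5 -> FAULT, frames=[4,2,1,5]
Step 7: ref 3 -> FAULT, evict 4, frames=[3,2,1,5]
At step 7: evicted page 4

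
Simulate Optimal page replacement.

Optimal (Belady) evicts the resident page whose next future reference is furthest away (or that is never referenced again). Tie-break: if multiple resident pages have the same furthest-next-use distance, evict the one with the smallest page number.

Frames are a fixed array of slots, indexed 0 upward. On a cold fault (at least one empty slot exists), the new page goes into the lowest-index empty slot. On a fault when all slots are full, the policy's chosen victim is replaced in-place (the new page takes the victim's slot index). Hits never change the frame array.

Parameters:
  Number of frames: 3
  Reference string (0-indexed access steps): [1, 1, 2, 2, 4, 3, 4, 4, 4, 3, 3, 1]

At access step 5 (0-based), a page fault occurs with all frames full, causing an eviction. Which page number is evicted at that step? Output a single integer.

Answer: 2

Derivation:
Step 0: ref 1 -> FAULT, frames=[1,-,-]
Step 1: ref 1 -> HIT, frames=[1,-,-]
Step 2: ref 2 -> FAULT, frames=[1,2,-]
Step 3: ref 2 -> HIT, frames=[1,2,-]
Step 4: ref 4 -> FAULT, frames=[1,2,4]
Step 5: ref 3 -> FAULT, evict 2, frames=[1,3,4]
At step 5: evicted page 2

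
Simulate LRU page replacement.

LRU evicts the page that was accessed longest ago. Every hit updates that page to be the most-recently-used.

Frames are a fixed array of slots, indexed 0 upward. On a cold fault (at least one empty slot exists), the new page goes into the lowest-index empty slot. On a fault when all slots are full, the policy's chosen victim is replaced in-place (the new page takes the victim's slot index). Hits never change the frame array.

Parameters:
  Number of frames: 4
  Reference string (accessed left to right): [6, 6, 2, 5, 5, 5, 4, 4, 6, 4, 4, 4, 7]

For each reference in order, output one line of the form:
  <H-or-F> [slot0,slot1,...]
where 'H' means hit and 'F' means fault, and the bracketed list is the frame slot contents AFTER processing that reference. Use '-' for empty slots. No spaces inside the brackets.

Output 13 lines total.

F [6,-,-,-]
H [6,-,-,-]
F [6,2,-,-]
F [6,2,5,-]
H [6,2,5,-]
H [6,2,5,-]
F [6,2,5,4]
H [6,2,5,4]
H [6,2,5,4]
H [6,2,5,4]
H [6,2,5,4]
H [6,2,5,4]
F [6,7,5,4]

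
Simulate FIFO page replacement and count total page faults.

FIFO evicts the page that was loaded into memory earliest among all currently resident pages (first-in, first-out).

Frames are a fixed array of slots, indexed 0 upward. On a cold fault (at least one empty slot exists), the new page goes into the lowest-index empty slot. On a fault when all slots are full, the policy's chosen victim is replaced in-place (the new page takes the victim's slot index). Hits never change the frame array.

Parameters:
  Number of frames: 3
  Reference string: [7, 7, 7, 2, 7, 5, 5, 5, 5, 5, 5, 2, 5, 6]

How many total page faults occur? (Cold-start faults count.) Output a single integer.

Answer: 4

Derivation:
Step 0: ref 7 → FAULT, frames=[7,-,-]
Step 1: ref 7 → HIT, frames=[7,-,-]
Step 2: ref 7 → HIT, frames=[7,-,-]
Step 3: ref 2 → FAULT, frames=[7,2,-]
Step 4: ref 7 → HIT, frames=[7,2,-]
Step 5: ref 5 → FAULT, frames=[7,2,5]
Step 6: ref 5 → HIT, frames=[7,2,5]
Step 7: ref 5 → HIT, frames=[7,2,5]
Step 8: ref 5 → HIT, frames=[7,2,5]
Step 9: ref 5 → HIT, frames=[7,2,5]
Step 10: ref 5 → HIT, frames=[7,2,5]
Step 11: ref 2 → HIT, frames=[7,2,5]
Step 12: ref 5 → HIT, frames=[7,2,5]
Step 13: ref 6 → FAULT (evict 7), frames=[6,2,5]
Total faults: 4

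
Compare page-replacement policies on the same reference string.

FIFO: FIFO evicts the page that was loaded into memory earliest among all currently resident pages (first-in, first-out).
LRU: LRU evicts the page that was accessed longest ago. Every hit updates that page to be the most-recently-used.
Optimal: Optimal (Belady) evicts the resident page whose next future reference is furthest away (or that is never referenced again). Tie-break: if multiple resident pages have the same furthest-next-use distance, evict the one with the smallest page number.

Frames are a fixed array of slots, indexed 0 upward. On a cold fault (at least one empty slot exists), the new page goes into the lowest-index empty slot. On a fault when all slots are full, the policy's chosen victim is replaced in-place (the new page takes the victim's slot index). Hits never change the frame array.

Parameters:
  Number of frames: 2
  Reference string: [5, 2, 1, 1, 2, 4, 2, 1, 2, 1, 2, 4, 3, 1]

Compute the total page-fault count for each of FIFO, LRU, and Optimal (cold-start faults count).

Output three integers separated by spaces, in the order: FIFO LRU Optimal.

Answer: 9 8 7

Derivation:
--- FIFO ---
  step 0: ref 5 -> FAULT, frames=[5,-] (faults so far: 1)
  step 1: ref 2 -> FAULT, frames=[5,2] (faults so far: 2)
  step 2: ref 1 -> FAULT, evict 5, frames=[1,2] (faults so far: 3)
  step 3: ref 1 -> HIT, frames=[1,2] (faults so far: 3)
  step 4: ref 2 -> HIT, frames=[1,2] (faults so far: 3)
  step 5: ref 4 -> FAULT, evict 2, frames=[1,4] (faults so far: 4)
  step 6: ref 2 -> FAULT, evict 1, frames=[2,4] (faults so far: 5)
  step 7: ref 1 -> FAULT, evict 4, frames=[2,1] (faults so far: 6)
  step 8: ref 2 -> HIT, frames=[2,1] (faults so far: 6)
  step 9: ref 1 -> HIT, frames=[2,1] (faults so far: 6)
  step 10: ref 2 -> HIT, frames=[2,1] (faults so far: 6)
  step 11: ref 4 -> FAULT, evict 2, frames=[4,1] (faults so far: 7)
  step 12: ref 3 -> FAULT, evict 1, frames=[4,3] (faults so far: 8)
  step 13: ref 1 -> FAULT, evict 4, frames=[1,3] (faults so far: 9)
  FIFO total faults: 9
--- LRU ---
  step 0: ref 5 -> FAULT, frames=[5,-] (faults so far: 1)
  step 1: ref 2 -> FAULT, frames=[5,2] (faults so far: 2)
  step 2: ref 1 -> FAULT, evict 5, frames=[1,2] (faults so far: 3)
  step 3: ref 1 -> HIT, frames=[1,2] (faults so far: 3)
  step 4: ref 2 -> HIT, frames=[1,2] (faults so far: 3)
  step 5: ref 4 -> FAULT, evict 1, frames=[4,2] (faults so far: 4)
  step 6: ref 2 -> HIT, frames=[4,2] (faults so far: 4)
  step 7: ref 1 -> FAULT, evict 4, frames=[1,2] (faults so far: 5)
  step 8: ref 2 -> HIT, frames=[1,2] (faults so far: 5)
  step 9: ref 1 -> HIT, frames=[1,2] (faults so far: 5)
  step 10: ref 2 -> HIT, frames=[1,2] (faults so far: 5)
  step 11: ref 4 -> FAULT, evict 1, frames=[4,2] (faults so far: 6)
  step 12: ref 3 -> FAULT, evict 2, frames=[4,3] (faults so far: 7)
  step 13: ref 1 -> FAULT, evict 4, frames=[1,3] (faults so far: 8)
  LRU total faults: 8
--- Optimal ---
  step 0: ref 5 -> FAULT, frames=[5,-] (faults so far: 1)
  step 1: ref 2 -> FAULT, frames=[5,2] (faults so far: 2)
  step 2: ref 1 -> FAULT, evict 5, frames=[1,2] (faults so far: 3)
  step 3: ref 1 -> HIT, frames=[1,2] (faults so far: 3)
  step 4: ref 2 -> HIT, frames=[1,2] (faults so far: 3)
  step 5: ref 4 -> FAULT, evict 1, frames=[4,2] (faults so far: 4)
  step 6: ref 2 -> HIT, frames=[4,2] (faults so far: 4)
  step 7: ref 1 -> FAULT, evict 4, frames=[1,2] (faults so far: 5)
  step 8: ref 2 -> HIT, frames=[1,2] (faults so far: 5)
  step 9: ref 1 -> HIT, frames=[1,2] (faults so far: 5)
  step 10: ref 2 -> HIT, frames=[1,2] (faults so far: 5)
  step 11: ref 4 -> FAULT, evict 2, frames=[1,4] (faults so far: 6)
  step 12: ref 3 -> FAULT, evict 4, frames=[1,3] (faults so far: 7)
  step 13: ref 1 -> HIT, frames=[1,3] (faults so far: 7)
  Optimal total faults: 7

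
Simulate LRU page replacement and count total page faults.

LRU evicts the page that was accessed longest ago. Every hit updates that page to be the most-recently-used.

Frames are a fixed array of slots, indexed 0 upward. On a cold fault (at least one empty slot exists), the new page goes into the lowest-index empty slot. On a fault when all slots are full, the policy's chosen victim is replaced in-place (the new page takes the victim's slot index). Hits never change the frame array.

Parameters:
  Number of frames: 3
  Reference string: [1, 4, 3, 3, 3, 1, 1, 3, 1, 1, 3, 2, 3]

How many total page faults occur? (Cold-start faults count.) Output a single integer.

Answer: 4

Derivation:
Step 0: ref 1 → FAULT, frames=[1,-,-]
Step 1: ref 4 → FAULT, frames=[1,4,-]
Step 2: ref 3 → FAULT, frames=[1,4,3]
Step 3: ref 3 → HIT, frames=[1,4,3]
Step 4: ref 3 → HIT, frames=[1,4,3]
Step 5: ref 1 → HIT, frames=[1,4,3]
Step 6: ref 1 → HIT, frames=[1,4,3]
Step 7: ref 3 → HIT, frames=[1,4,3]
Step 8: ref 1 → HIT, frames=[1,4,3]
Step 9: ref 1 → HIT, frames=[1,4,3]
Step 10: ref 3 → HIT, frames=[1,4,3]
Step 11: ref 2 → FAULT (evict 4), frames=[1,2,3]
Step 12: ref 3 → HIT, frames=[1,2,3]
Total faults: 4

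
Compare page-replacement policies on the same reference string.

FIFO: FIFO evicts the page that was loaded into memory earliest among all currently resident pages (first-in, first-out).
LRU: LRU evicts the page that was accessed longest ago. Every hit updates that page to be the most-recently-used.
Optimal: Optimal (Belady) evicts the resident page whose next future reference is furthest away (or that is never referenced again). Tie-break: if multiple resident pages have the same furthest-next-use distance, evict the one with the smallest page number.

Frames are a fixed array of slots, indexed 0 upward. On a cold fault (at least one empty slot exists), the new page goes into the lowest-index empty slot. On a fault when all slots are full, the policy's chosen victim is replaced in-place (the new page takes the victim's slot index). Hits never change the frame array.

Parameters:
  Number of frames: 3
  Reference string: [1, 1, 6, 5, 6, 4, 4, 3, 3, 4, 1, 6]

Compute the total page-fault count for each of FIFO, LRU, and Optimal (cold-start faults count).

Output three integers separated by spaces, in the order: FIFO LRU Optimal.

--- FIFO ---
  step 0: ref 1 -> FAULT, frames=[1,-,-] (faults so far: 1)
  step 1: ref 1 -> HIT, frames=[1,-,-] (faults so far: 1)
  step 2: ref 6 -> FAULT, frames=[1,6,-] (faults so far: 2)
  step 3: ref 5 -> FAULT, frames=[1,6,5] (faults so far: 3)
  step 4: ref 6 -> HIT, frames=[1,6,5] (faults so far: 3)
  step 5: ref 4 -> FAULT, evict 1, frames=[4,6,5] (faults so far: 4)
  step 6: ref 4 -> HIT, frames=[4,6,5] (faults so far: 4)
  step 7: ref 3 -> FAULT, evict 6, frames=[4,3,5] (faults so far: 5)
  step 8: ref 3 -> HIT, frames=[4,3,5] (faults so far: 5)
  step 9: ref 4 -> HIT, frames=[4,3,5] (faults so far: 5)
  step 10: ref 1 -> FAULT, evict 5, frames=[4,3,1] (faults so far: 6)
  step 11: ref 6 -> FAULT, evict 4, frames=[6,3,1] (faults so far: 7)
  FIFO total faults: 7
--- LRU ---
  step 0: ref 1 -> FAULT, frames=[1,-,-] (faults so far: 1)
  step 1: ref 1 -> HIT, frames=[1,-,-] (faults so far: 1)
  step 2: ref 6 -> FAULT, frames=[1,6,-] (faults so far: 2)
  step 3: ref 5 -> FAULT, frames=[1,6,5] (faults so far: 3)
  step 4: ref 6 -> HIT, frames=[1,6,5] (faults so far: 3)
  step 5: ref 4 -> FAULT, evict 1, frames=[4,6,5] (faults so far: 4)
  step 6: ref 4 -> HIT, frames=[4,6,5] (faults so far: 4)
  step 7: ref 3 -> FAULT, evict 5, frames=[4,6,3] (faults so far: 5)
  step 8: ref 3 -> HIT, frames=[4,6,3] (faults so far: 5)
  step 9: ref 4 -> HIT, frames=[4,6,3] (faults so far: 5)
  step 10: ref 1 -> FAULT, evict 6, frames=[4,1,3] (faults so far: 6)
  step 11: ref 6 -> FAULT, evict 3, frames=[4,1,6] (faults so far: 7)
  LRU total faults: 7
--- Optimal ---
  step 0: ref 1 -> FAULT, frames=[1,-,-] (faults so far: 1)
  step 1: ref 1 -> HIT, frames=[1,-,-] (faults so far: 1)
  step 2: ref 6 -> FAULT, frames=[1,6,-] (faults so far: 2)
  step 3: ref 5 -> FAULT, frames=[1,6,5] (faults so far: 3)
  step 4: ref 6 -> HIT, frames=[1,6,5] (faults so far: 3)
  step 5: ref 4 -> FAULT, evict 5, frames=[1,6,4] (faults so far: 4)
  step 6: ref 4 -> HIT, frames=[1,6,4] (faults so far: 4)
  step 7: ref 3 -> FAULT, evict 6, frames=[1,3,4] (faults so far: 5)
  step 8: ref 3 -> HIT, frames=[1,3,4] (faults so far: 5)
  step 9: ref 4 -> HIT, frames=[1,3,4] (faults so far: 5)
  step 10: ref 1 -> HIT, frames=[1,3,4] (faults so far: 5)
  step 11: ref 6 -> FAULT, evict 1, frames=[6,3,4] (faults so far: 6)
  Optimal total faults: 6

Answer: 7 7 6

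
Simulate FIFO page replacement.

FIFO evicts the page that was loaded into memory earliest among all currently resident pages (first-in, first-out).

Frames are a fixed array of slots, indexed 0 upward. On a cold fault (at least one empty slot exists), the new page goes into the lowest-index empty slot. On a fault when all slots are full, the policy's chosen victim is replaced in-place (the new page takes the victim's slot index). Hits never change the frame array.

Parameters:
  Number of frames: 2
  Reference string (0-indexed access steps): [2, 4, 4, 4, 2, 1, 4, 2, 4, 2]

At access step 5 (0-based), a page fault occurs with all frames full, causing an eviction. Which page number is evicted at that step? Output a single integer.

Answer: 2

Derivation:
Step 0: ref 2 -> FAULT, frames=[2,-]
Step 1: ref 4 -> FAULT, frames=[2,4]
Step 2: ref 4 -> HIT, frames=[2,4]
Step 3: ref 4 -> HIT, frames=[2,4]
Step 4: ref 2 -> HIT, frames=[2,4]
Step 5: ref 1 -> FAULT, evict 2, frames=[1,4]
At step 5: evicted page 2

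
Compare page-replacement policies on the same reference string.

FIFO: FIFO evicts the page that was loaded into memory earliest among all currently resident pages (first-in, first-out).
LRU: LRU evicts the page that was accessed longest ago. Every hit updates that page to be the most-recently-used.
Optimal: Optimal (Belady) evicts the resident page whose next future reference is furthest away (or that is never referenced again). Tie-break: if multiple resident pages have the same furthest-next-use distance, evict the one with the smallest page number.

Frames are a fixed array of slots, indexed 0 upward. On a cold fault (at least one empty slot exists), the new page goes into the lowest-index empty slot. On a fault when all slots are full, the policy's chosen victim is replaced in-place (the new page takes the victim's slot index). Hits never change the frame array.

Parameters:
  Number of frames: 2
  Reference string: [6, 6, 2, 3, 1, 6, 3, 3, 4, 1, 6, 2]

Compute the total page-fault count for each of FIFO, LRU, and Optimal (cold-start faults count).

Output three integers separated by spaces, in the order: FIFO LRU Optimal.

--- FIFO ---
  step 0: ref 6 -> FAULT, frames=[6,-] (faults so far: 1)
  step 1: ref 6 -> HIT, frames=[6,-] (faults so far: 1)
  step 2: ref 2 -> FAULT, frames=[6,2] (faults so far: 2)
  step 3: ref 3 -> FAULT, evict 6, frames=[3,2] (faults so far: 3)
  step 4: ref 1 -> FAULT, evict 2, frames=[3,1] (faults so far: 4)
  step 5: ref 6 -> FAULT, evict 3, frames=[6,1] (faults so far: 5)
  step 6: ref 3 -> FAULT, evict 1, frames=[6,3] (faults so far: 6)
  step 7: ref 3 -> HIT, frames=[6,3] (faults so far: 6)
  step 8: ref 4 -> FAULT, evict 6, frames=[4,3] (faults so far: 7)
  step 9: ref 1 -> FAULT, evict 3, frames=[4,1] (faults so far: 8)
  step 10: ref 6 -> FAULT, evict 4, frames=[6,1] (faults so far: 9)
  step 11: ref 2 -> FAULT, evict 1, frames=[6,2] (faults so far: 10)
  FIFO total faults: 10
--- LRU ---
  step 0: ref 6 -> FAULT, frames=[6,-] (faults so far: 1)
  step 1: ref 6 -> HIT, frames=[6,-] (faults so far: 1)
  step 2: ref 2 -> FAULT, frames=[6,2] (faults so far: 2)
  step 3: ref 3 -> FAULT, evict 6, frames=[3,2] (faults so far: 3)
  step 4: ref 1 -> FAULT, evict 2, frames=[3,1] (faults so far: 4)
  step 5: ref 6 -> FAULT, evict 3, frames=[6,1] (faults so far: 5)
  step 6: ref 3 -> FAULT, evict 1, frames=[6,3] (faults so far: 6)
  step 7: ref 3 -> HIT, frames=[6,3] (faults so far: 6)
  step 8: ref 4 -> FAULT, evict 6, frames=[4,3] (faults so far: 7)
  step 9: ref 1 -> FAULT, evict 3, frames=[4,1] (faults so far: 8)
  step 10: ref 6 -> FAULT, evict 4, frames=[6,1] (faults so far: 9)
  step 11: ref 2 -> FAULT, evict 1, frames=[6,2] (faults so far: 10)
  LRU total faults: 10
--- Optimal ---
  step 0: ref 6 -> FAULT, frames=[6,-] (faults so far: 1)
  step 1: ref 6 -> HIT, frames=[6,-] (faults so far: 1)
  step 2: ref 2 -> FAULT, frames=[6,2] (faults so far: 2)
  step 3: ref 3 -> FAULT, evict 2, frames=[6,3] (faults so far: 3)
  step 4: ref 1 -> FAULT, evict 3, frames=[6,1] (faults so far: 4)
  step 5: ref 6 -> HIT, frames=[6,1] (faults so far: 4)
  step 6: ref 3 -> FAULT, evict 6, frames=[3,1] (faults so far: 5)
  step 7: ref 3 -> HIT, frames=[3,1] (faults so far: 5)
  step 8: ref 4 -> FAULT, evict 3, frames=[4,1] (faults so far: 6)
  step 9: ref 1 -> HIT, frames=[4,1] (faults so far: 6)
  step 10: ref 6 -> FAULT, evict 1, frames=[4,6] (faults so far: 7)
  step 11: ref 2 -> FAULT, evict 4, frames=[2,6] (faults so far: 8)
  Optimal total faults: 8

Answer: 10 10 8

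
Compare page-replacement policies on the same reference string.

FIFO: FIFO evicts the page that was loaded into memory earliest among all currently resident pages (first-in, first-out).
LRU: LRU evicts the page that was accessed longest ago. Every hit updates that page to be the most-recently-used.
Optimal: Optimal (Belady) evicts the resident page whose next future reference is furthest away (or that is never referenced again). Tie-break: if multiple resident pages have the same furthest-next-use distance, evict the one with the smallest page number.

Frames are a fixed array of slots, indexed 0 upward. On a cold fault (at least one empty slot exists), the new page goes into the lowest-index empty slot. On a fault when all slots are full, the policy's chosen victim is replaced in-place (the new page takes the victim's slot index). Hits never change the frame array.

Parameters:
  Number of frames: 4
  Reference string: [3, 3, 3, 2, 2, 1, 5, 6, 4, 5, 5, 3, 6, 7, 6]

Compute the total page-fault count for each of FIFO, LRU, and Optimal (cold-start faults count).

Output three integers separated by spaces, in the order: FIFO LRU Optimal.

--- FIFO ---
  step 0: ref 3 -> FAULT, frames=[3,-,-,-] (faults so far: 1)
  step 1: ref 3 -> HIT, frames=[3,-,-,-] (faults so far: 1)
  step 2: ref 3 -> HIT, frames=[3,-,-,-] (faults so far: 1)
  step 3: ref 2 -> FAULT, frames=[3,2,-,-] (faults so far: 2)
  step 4: ref 2 -> HIT, frames=[3,2,-,-] (faults so far: 2)
  step 5: ref 1 -> FAULT, frames=[3,2,1,-] (faults so far: 3)
  step 6: ref 5 -> FAULT, frames=[3,2,1,5] (faults so far: 4)
  step 7: ref 6 -> FAULT, evict 3, frames=[6,2,1,5] (faults so far: 5)
  step 8: ref 4 -> FAULT, evict 2, frames=[6,4,1,5] (faults so far: 6)
  step 9: ref 5 -> HIT, frames=[6,4,1,5] (faults so far: 6)
  step 10: ref 5 -> HIT, frames=[6,4,1,5] (faults so far: 6)
  step 11: ref 3 -> FAULT, evict 1, frames=[6,4,3,5] (faults so far: 7)
  step 12: ref 6 -> HIT, frames=[6,4,3,5] (faults so far: 7)
  step 13: ref 7 -> FAULT, evict 5, frames=[6,4,3,7] (faults so far: 8)
  step 14: ref 6 -> HIT, frames=[6,4,3,7] (faults so far: 8)
  FIFO total faults: 8
--- LRU ---
  step 0: ref 3 -> FAULT, frames=[3,-,-,-] (faults so far: 1)
  step 1: ref 3 -> HIT, frames=[3,-,-,-] (faults so far: 1)
  step 2: ref 3 -> HIT, frames=[3,-,-,-] (faults so far: 1)
  step 3: ref 2 -> FAULT, frames=[3,2,-,-] (faults so far: 2)
  step 4: ref 2 -> HIT, frames=[3,2,-,-] (faults so far: 2)
  step 5: ref 1 -> FAULT, frames=[3,2,1,-] (faults so far: 3)
  step 6: ref 5 -> FAULT, frames=[3,2,1,5] (faults so far: 4)
  step 7: ref 6 -> FAULT, evict 3, frames=[6,2,1,5] (faults so far: 5)
  step 8: ref 4 -> FAULT, evict 2, frames=[6,4,1,5] (faults so far: 6)
  step 9: ref 5 -> HIT, frames=[6,4,1,5] (faults so far: 6)
  step 10: ref 5 -> HIT, frames=[6,4,1,5] (faults so far: 6)
  step 11: ref 3 -> FAULT, evict 1, frames=[6,4,3,5] (faults so far: 7)
  step 12: ref 6 -> HIT, frames=[6,4,3,5] (faults so far: 7)
  step 13: ref 7 -> FAULT, evict 4, frames=[6,7,3,5] (faults so far: 8)
  step 14: ref 6 -> HIT, frames=[6,7,3,5] (faults so far: 8)
  LRU total faults: 8
--- Optimal ---
  step 0: ref 3 -> FAULT, frames=[3,-,-,-] (faults so far: 1)
  step 1: ref 3 -> HIT, frames=[3,-,-,-] (faults so far: 1)
  step 2: ref 3 -> HIT, frames=[3,-,-,-] (faults so far: 1)
  step 3: ref 2 -> FAULT, frames=[3,2,-,-] (faults so far: 2)
  step 4: ref 2 -> HIT, frames=[3,2,-,-] (faults so far: 2)
  step 5: ref 1 -> FAULT, frames=[3,2,1,-] (faults so far: 3)
  step 6: ref 5 -> FAULT, frames=[3,2,1,5] (faults so far: 4)
  step 7: ref 6 -> FAULT, evict 1, frames=[3,2,6,5] (faults so far: 5)
  step 8: ref 4 -> FAULT, evict 2, frames=[3,4,6,5] (faults so far: 6)
  step 9: ref 5 -> HIT, frames=[3,4,6,5] (faults so far: 6)
  step 10: ref 5 -> HIT, frames=[3,4,6,5] (faults so far: 6)
  step 11: ref 3 -> HIT, frames=[3,4,6,5] (faults so far: 6)
  step 12: ref 6 -> HIT, frames=[3,4,6,5] (faults so far: 6)
  step 13: ref 7 -> FAULT, evict 3, frames=[7,4,6,5] (faults so far: 7)
  step 14: ref 6 -> HIT, frames=[7,4,6,5] (faults so far: 7)
  Optimal total faults: 7

Answer: 8 8 7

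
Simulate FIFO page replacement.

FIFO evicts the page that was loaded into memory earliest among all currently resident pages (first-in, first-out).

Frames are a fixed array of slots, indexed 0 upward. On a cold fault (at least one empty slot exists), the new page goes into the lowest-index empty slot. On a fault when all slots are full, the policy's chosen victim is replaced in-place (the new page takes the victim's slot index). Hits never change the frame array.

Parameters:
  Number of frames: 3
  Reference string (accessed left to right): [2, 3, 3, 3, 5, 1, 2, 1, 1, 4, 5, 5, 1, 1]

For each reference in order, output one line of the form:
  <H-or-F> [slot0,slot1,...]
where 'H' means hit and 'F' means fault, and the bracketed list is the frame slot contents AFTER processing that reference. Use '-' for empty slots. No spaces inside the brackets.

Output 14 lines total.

F [2,-,-]
F [2,3,-]
H [2,3,-]
H [2,3,-]
F [2,3,5]
F [1,3,5]
F [1,2,5]
H [1,2,5]
H [1,2,5]
F [1,2,4]
F [5,2,4]
H [5,2,4]
F [5,1,4]
H [5,1,4]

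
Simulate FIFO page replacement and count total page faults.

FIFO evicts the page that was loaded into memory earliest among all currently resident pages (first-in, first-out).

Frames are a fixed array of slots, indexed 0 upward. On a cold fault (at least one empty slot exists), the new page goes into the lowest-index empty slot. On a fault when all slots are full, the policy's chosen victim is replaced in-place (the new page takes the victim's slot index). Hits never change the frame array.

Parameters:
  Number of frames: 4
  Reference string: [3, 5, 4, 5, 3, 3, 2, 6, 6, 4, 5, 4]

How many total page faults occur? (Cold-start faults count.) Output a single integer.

Step 0: ref 3 → FAULT, frames=[3,-,-,-]
Step 1: ref 5 → FAULT, frames=[3,5,-,-]
Step 2: ref 4 → FAULT, frames=[3,5,4,-]
Step 3: ref 5 → HIT, frames=[3,5,4,-]
Step 4: ref 3 → HIT, frames=[3,5,4,-]
Step 5: ref 3 → HIT, frames=[3,5,4,-]
Step 6: ref 2 → FAULT, frames=[3,5,4,2]
Step 7: ref 6 → FAULT (evict 3), frames=[6,5,4,2]
Step 8: ref 6 → HIT, frames=[6,5,4,2]
Step 9: ref 4 → HIT, frames=[6,5,4,2]
Step 10: ref 5 → HIT, frames=[6,5,4,2]
Step 11: ref 4 → HIT, frames=[6,5,4,2]
Total faults: 5

Answer: 5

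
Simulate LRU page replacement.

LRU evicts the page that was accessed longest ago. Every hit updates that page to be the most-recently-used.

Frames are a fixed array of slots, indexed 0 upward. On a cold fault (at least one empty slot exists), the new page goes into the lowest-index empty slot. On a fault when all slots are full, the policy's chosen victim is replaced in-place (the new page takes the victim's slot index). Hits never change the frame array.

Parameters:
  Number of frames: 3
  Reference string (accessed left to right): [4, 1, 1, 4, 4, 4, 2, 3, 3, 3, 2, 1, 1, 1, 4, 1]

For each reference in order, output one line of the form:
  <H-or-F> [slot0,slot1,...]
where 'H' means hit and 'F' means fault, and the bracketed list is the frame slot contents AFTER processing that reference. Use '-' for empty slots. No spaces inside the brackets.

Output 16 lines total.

F [4,-,-]
F [4,1,-]
H [4,1,-]
H [4,1,-]
H [4,1,-]
H [4,1,-]
F [4,1,2]
F [4,3,2]
H [4,3,2]
H [4,3,2]
H [4,3,2]
F [1,3,2]
H [1,3,2]
H [1,3,2]
F [1,4,2]
H [1,4,2]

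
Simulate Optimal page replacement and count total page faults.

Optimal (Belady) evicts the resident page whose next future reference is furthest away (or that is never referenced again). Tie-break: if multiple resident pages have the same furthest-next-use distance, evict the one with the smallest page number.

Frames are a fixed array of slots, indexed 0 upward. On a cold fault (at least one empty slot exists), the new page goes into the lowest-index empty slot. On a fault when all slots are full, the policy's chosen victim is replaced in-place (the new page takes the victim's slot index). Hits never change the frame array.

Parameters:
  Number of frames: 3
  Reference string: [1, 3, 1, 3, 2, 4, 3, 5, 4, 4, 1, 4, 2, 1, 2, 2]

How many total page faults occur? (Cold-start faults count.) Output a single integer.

Step 0: ref 1 → FAULT, frames=[1,-,-]
Step 1: ref 3 → FAULT, frames=[1,3,-]
Step 2: ref 1 → HIT, frames=[1,3,-]
Step 3: ref 3 → HIT, frames=[1,3,-]
Step 4: ref 2 → FAULT, frames=[1,3,2]
Step 5: ref 4 → FAULT (evict 2), frames=[1,3,4]
Step 6: ref 3 → HIT, frames=[1,3,4]
Step 7: ref 5 → FAULT (evict 3), frames=[1,5,4]
Step 8: ref 4 → HIT, frames=[1,5,4]
Step 9: ref 4 → HIT, frames=[1,5,4]
Step 10: ref 1 → HIT, frames=[1,5,4]
Step 11: ref 4 → HIT, frames=[1,5,4]
Step 12: ref 2 → FAULT (evict 4), frames=[1,5,2]
Step 13: ref 1 → HIT, frames=[1,5,2]
Step 14: ref 2 → HIT, frames=[1,5,2]
Step 15: ref 2 → HIT, frames=[1,5,2]
Total faults: 6

Answer: 6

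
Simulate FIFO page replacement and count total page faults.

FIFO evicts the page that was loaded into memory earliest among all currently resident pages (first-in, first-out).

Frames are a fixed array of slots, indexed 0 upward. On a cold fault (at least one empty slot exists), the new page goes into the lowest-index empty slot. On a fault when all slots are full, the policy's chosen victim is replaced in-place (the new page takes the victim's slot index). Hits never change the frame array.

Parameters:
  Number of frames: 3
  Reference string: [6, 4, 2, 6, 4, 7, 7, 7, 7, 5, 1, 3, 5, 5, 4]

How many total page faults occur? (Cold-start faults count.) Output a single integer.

Step 0: ref 6 → FAULT, frames=[6,-,-]
Step 1: ref 4 → FAULT, frames=[6,4,-]
Step 2: ref 2 → FAULT, frames=[6,4,2]
Step 3: ref 6 → HIT, frames=[6,4,2]
Step 4: ref 4 → HIT, frames=[6,4,2]
Step 5: ref 7 → FAULT (evict 6), frames=[7,4,2]
Step 6: ref 7 → HIT, frames=[7,4,2]
Step 7: ref 7 → HIT, frames=[7,4,2]
Step 8: ref 7 → HIT, frames=[7,4,2]
Step 9: ref 5 → FAULT (evict 4), frames=[7,5,2]
Step 10: ref 1 → FAULT (evict 2), frames=[7,5,1]
Step 11: ref 3 → FAULT (evict 7), frames=[3,5,1]
Step 12: ref 5 → HIT, frames=[3,5,1]
Step 13: ref 5 → HIT, frames=[3,5,1]
Step 14: ref 4 → FAULT (evict 5), frames=[3,4,1]
Total faults: 8

Answer: 8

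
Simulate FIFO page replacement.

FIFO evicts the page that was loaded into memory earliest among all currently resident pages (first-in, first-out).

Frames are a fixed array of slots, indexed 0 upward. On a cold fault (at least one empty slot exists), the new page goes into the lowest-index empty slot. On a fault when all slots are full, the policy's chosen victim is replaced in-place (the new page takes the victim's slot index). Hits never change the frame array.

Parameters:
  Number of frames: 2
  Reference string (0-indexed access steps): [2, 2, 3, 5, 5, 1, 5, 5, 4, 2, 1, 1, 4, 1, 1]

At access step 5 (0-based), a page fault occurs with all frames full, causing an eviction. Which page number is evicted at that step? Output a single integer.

Step 0: ref 2 -> FAULT, frames=[2,-]
Step 1: ref 2 -> HIT, frames=[2,-]
Step 2: ref 3 -> FAULT, frames=[2,3]
Step 3: ref 5 -> FAULT, evict 2, frames=[5,3]
Step 4: ref 5 -> HIT, frames=[5,3]
Step 5: ref 1 -> FAULT, evict 3, frames=[5,1]
At step 5: evicted page 3

Answer: 3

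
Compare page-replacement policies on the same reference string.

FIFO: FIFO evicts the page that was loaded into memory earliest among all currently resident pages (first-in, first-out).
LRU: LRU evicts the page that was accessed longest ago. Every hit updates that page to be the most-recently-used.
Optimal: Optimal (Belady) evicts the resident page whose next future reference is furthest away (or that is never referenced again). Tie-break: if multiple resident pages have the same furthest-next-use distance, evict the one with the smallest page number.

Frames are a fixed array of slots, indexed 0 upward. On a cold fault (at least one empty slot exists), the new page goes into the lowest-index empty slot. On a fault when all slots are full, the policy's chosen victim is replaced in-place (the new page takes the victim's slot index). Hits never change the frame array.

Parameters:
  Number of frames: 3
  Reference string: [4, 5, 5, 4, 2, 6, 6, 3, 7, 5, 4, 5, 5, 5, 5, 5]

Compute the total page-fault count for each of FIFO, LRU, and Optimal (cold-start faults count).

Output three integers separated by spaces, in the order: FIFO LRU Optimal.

--- FIFO ---
  step 0: ref 4 -> FAULT, frames=[4,-,-] (faults so far: 1)
  step 1: ref 5 -> FAULT, frames=[4,5,-] (faults so far: 2)
  step 2: ref 5 -> HIT, frames=[4,5,-] (faults so far: 2)
  step 3: ref 4 -> HIT, frames=[4,5,-] (faults so far: 2)
  step 4: ref 2 -> FAULT, frames=[4,5,2] (faults so far: 3)
  step 5: ref 6 -> FAULT, evict 4, frames=[6,5,2] (faults so far: 4)
  step 6: ref 6 -> HIT, frames=[6,5,2] (faults so far: 4)
  step 7: ref 3 -> FAULT, evict 5, frames=[6,3,2] (faults so far: 5)
  step 8: ref 7 -> FAULT, evict 2, frames=[6,3,7] (faults so far: 6)
  step 9: ref 5 -> FAULT, evict 6, frames=[5,3,7] (faults so far: 7)
  step 10: ref 4 -> FAULT, evict 3, frames=[5,4,7] (faults so far: 8)
  step 11: ref 5 -> HIT, frames=[5,4,7] (faults so far: 8)
  step 12: ref 5 -> HIT, frames=[5,4,7] (faults so far: 8)
  step 13: ref 5 -> HIT, frames=[5,4,7] (faults so far: 8)
  step 14: ref 5 -> HIT, frames=[5,4,7] (faults so far: 8)
  step 15: ref 5 -> HIT, frames=[5,4,7] (faults so far: 8)
  FIFO total faults: 8
--- LRU ---
  step 0: ref 4 -> FAULT, frames=[4,-,-] (faults so far: 1)
  step 1: ref 5 -> FAULT, frames=[4,5,-] (faults so far: 2)
  step 2: ref 5 -> HIT, frames=[4,5,-] (faults so far: 2)
  step 3: ref 4 -> HIT, frames=[4,5,-] (faults so far: 2)
  step 4: ref 2 -> FAULT, frames=[4,5,2] (faults so far: 3)
  step 5: ref 6 -> FAULT, evict 5, frames=[4,6,2] (faults so far: 4)
  step 6: ref 6 -> HIT, frames=[4,6,2] (faults so far: 4)
  step 7: ref 3 -> FAULT, evict 4, frames=[3,6,2] (faults so far: 5)
  step 8: ref 7 -> FAULT, evict 2, frames=[3,6,7] (faults so far: 6)
  step 9: ref 5 -> FAULT, evict 6, frames=[3,5,7] (faults so far: 7)
  step 10: ref 4 -> FAULT, evict 3, frames=[4,5,7] (faults so far: 8)
  step 11: ref 5 -> HIT, frames=[4,5,7] (faults so far: 8)
  step 12: ref 5 -> HIT, frames=[4,5,7] (faults so far: 8)
  step 13: ref 5 -> HIT, frames=[4,5,7] (faults so far: 8)
  step 14: ref 5 -> HIT, frames=[4,5,7] (faults so far: 8)
  step 15: ref 5 -> HIT, frames=[4,5,7] (faults so far: 8)
  LRU total faults: 8
--- Optimal ---
  step 0: ref 4 -> FAULT, frames=[4,-,-] (faults so far: 1)
  step 1: ref 5 -> FAULT, frames=[4,5,-] (faults so far: 2)
  step 2: ref 5 -> HIT, frames=[4,5,-] (faults so far: 2)
  step 3: ref 4 -> HIT, frames=[4,5,-] (faults so far: 2)
  step 4: ref 2 -> FAULT, frames=[4,5,2] (faults so far: 3)
  step 5: ref 6 -> FAULT, evict 2, frames=[4,5,6] (faults so far: 4)
  step 6: ref 6 -> HIT, frames=[4,5,6] (faults so far: 4)
  step 7: ref 3 -> FAULT, evict 6, frames=[4,5,3] (faults so far: 5)
  step 8: ref 7 -> FAULT, evict 3, frames=[4,5,7] (faults so far: 6)
  step 9: ref 5 -> HIT, frames=[4,5,7] (faults so far: 6)
  step 10: ref 4 -> HIT, frames=[4,5,7] (faults so far: 6)
  step 11: ref 5 -> HIT, frames=[4,5,7] (faults so far: 6)
  step 12: ref 5 -> HIT, frames=[4,5,7] (faults so far: 6)
  step 13: ref 5 -> HIT, frames=[4,5,7] (faults so far: 6)
  step 14: ref 5 -> HIT, frames=[4,5,7] (faults so far: 6)
  step 15: ref 5 -> HIT, frames=[4,5,7] (faults so far: 6)
  Optimal total faults: 6

Answer: 8 8 6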